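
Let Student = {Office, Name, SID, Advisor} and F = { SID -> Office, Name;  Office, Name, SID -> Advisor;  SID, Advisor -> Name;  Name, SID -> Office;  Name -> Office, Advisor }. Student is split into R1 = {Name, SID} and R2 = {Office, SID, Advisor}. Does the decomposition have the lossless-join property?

Common attributes: R1 ∩ R2 = {SID}.
Closure of {SID}: SID → Office, Name applies, adding Office, Name; Office, Name, SID → Advisor applies, adding Advisor. So (SID)⁺ = {Office, Name, SID, Advisor}.
This closure contains every attribute of R1, so R1 ∩ R2 → R1. The join is lossless.

Yes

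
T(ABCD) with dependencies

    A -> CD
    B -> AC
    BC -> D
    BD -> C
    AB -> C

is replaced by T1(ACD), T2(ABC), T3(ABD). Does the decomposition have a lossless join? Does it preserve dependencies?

lossless and dependency-preserving

Lossless test (chase): Rows 1 and 2 agree on A; apply A→CD and equate their CD entries. Rows 1 and 3 agree on A; apply A→CD and equate their CD entries. Row 2 is now all distinguished symbols — the join is lossless.
Dependency preservation: BC → D; BD → C are not contained in any single fragment, but the restricted closure of each left-hand side across the fragments still reaches the right-hand side; the remaining FDs each lie inside some fragment. All dependencies are preserved.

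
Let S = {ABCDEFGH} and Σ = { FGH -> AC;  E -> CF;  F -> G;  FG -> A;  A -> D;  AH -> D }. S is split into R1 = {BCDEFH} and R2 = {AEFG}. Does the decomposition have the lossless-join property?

Common attributes: R1 ∩ R2 = {EF}.
Closure of {EF}: E → CF applies, adding C; F → G applies, adding G; FG → A applies, adding A; A → D applies, adding D. So (EF)⁺ = {ACDEFG}.
This closure contains every attribute of R2, so R1 ∩ R2 → R2. The join is lossless.

Yes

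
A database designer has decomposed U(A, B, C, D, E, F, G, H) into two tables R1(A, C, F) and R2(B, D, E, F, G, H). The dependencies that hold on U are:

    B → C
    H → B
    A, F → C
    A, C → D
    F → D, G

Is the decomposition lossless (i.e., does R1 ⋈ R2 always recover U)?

No

Common attributes: R1 ∩ R2 = {F}.
Closure of {F}: F → D, G applies, adding D, G. So (F)⁺ = {D, F, G}.
The closure contains neither all of R1 = {A, C, F} nor all of R2 = {B, D, E, F, G, H}, so the common attributes are not a superkey of either fragment. The join is lossy.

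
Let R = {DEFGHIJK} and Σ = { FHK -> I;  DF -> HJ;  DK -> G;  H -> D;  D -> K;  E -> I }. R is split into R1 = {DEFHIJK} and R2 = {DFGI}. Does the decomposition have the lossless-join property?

Yes

Common attributes: R1 ∩ R2 = {DFI}.
Closure of {DFI}: DF → HJ applies, adding HJ; D → K applies, adding K; DK → G applies, adding G. So (DFI)⁺ = {DFGHIJK}.
This closure contains every attribute of R2, so R1 ∩ R2 → R2. The join is lossless.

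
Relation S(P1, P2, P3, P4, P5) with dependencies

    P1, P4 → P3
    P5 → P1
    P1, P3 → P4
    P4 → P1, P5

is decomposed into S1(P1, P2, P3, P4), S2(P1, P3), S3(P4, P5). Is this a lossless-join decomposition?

Yes

Chase test. Columns are P1, P2, P3, P4, P5; row i has aⱼ where attribute j ∈ Si, else bᵢⱼ.
Initial tableau (one row per fragment):
  row 1: a1 a2 a3 a4 b15
  row 2: a1 b22 a3 b24 b25
  row 3: b31 b32 b33 a4 a5
Rows 1 and 2 agree on P1, P3; apply P1, P3→P4 and equate their P4 entries.
Rows 1 and 2 agree on P4; apply P4→P1, P5 and equate their P1, P5 entries.
Rows 1 and 3 agree on P4; apply P4→P1, P5 and equate their P1, P5 entries.
Rows 1 and 3 agree on P1, P4; apply P1, P4→P3 and equate their P3 entries.
Row 1 is now all distinguished symbols — the join is lossless.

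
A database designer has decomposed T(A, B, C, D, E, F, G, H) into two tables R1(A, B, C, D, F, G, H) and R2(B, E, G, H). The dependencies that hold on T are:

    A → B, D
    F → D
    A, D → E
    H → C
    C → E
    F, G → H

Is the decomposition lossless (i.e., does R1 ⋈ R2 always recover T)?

Yes

Common attributes: R1 ∩ R2 = {B, G, H}.
Closure of {B, G, H}: H → C applies, adding C; C → E applies, adding E. So (B, G, H)⁺ = {B, C, E, G, H}.
This closure contains every attribute of R2, so R1 ∩ R2 → R2. The join is lossless.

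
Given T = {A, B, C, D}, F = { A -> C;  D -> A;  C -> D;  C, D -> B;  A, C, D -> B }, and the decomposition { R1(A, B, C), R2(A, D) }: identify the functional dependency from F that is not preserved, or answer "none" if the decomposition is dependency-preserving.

A → C lies within R1.
D → A lies within R2.
C → D: restricted closure across fragments reaches D.
C, D → B: restricted closure across fragments reaches B.
A, C, D → B: restricted closure across fragments reaches B.
Every dependency is enforceable on the fragments, so the decomposition is dependency-preserving.

none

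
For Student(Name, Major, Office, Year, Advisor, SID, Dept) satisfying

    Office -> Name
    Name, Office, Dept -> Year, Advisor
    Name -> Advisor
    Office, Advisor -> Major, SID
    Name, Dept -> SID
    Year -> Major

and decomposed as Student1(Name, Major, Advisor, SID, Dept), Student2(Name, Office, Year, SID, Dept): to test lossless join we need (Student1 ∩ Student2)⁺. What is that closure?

Student1 ∩ Student2 = {Name, SID, Dept}.
Name → Advisor applies, adding Advisor
Closure: {Name, Advisor, SID, Dept}.

Name, Advisor, SID, Dept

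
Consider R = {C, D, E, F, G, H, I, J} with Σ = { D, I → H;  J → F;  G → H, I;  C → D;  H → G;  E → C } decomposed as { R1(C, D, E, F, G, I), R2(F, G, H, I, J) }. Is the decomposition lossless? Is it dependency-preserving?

Lossless test: (F, G, I)⁺ = {F, G, H, I}, which is a superkey of neither fragment — lossy.
Dependency preservation: D, I → H is not contained in any single fragment, but the restricted closure of its left-hand side across the fragments still reaches the right-hand side; the remaining FDs each lie inside some fragment. All dependencies are preserved.

lossy but dependency-preserving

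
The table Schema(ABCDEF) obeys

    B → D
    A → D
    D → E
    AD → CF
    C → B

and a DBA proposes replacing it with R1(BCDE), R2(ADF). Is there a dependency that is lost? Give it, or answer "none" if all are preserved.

Check AD → CF: no single fragment contains all of {ACDF}, and the restricted closure of {AD} across the fragments never reaches {CF}.
B → D is preserved.
A → D is preserved.
D → E is preserved.
C → B is preserved.

AD → CF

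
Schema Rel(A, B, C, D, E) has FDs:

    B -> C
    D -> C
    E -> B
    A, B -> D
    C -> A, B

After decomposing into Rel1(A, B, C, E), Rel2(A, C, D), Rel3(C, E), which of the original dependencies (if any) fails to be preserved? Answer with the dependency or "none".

B → C lies within Rel1.
D → C lies within Rel2.
E → B lies within Rel1.
A, B → D: restricted closure across fragments reaches D.
C → A, B lies within Rel1.
Every dependency is enforceable on the fragments, so the decomposition is dependency-preserving.

none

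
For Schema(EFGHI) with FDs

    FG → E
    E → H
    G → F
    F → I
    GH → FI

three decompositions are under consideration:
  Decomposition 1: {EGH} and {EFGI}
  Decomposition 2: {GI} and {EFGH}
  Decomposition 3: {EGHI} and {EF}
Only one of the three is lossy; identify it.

Decomposition 1: common = {EG}, closure = {EFGHI} → lossless.
Decomposition 2: common = {G}, closure = {EFGHI} → lossless.
Decomposition 3: common = {E}, closure = {EH} → lossy.

Decomposition 3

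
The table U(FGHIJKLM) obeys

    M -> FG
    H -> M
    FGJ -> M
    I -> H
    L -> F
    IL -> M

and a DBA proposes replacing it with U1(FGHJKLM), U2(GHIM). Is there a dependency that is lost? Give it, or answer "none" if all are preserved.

M → FG lies within U1.
H → M lies within U1.
FGJ → M lies within U1.
I → H lies within U2.
L → F lies within U1.
IL → M: restricted closure across fragments reaches M.
Every dependency is enforceable on the fragments, so the decomposition is dependency-preserving.

none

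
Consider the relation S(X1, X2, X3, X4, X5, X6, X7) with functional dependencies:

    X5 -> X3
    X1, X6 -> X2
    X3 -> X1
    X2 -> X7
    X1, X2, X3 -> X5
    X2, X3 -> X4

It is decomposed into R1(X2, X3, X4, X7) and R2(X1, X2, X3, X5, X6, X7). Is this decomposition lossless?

Common attributes: R1 ∩ R2 = {X2, X3, X7}.
Closure of {X2, X3, X7}: X3 → X1 applies, adding X1; X1, X2, X3 → X5 applies, adding X5; X2, X3 → X4 applies, adding X4. So (X2, X3, X7)⁺ = {X1, X2, X3, X4, X5, X7}.
This closure contains every attribute of R1, so R1 ∩ R2 → R1. The join is lossless.

Yes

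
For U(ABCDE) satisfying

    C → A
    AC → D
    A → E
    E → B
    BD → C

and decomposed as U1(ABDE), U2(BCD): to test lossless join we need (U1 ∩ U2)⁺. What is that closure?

U1 ∩ U2 = {BD}.
BD → C applies, adding C
C → A applies, adding A
A → E applies, adding E
Closure: {ABCDE}.

ABCDE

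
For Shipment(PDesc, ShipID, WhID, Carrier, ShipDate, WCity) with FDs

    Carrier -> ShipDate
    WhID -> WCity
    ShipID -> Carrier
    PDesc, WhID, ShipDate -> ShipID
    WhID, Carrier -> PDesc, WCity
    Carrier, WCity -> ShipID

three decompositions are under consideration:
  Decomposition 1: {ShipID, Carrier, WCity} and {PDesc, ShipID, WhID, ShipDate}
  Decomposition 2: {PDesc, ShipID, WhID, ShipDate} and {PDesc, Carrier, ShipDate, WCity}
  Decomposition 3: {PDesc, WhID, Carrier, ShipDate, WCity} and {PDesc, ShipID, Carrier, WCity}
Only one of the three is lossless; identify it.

Decomposition 1: common = {ShipID}, closure = {ShipID, Carrier, ShipDate} → lossy.
Decomposition 2: common = {PDesc, ShipDate}, closure = {PDesc, ShipDate} → lossy.
Decomposition 3: common = {PDesc, Carrier, WCity}, closure = {PDesc, ShipID, Carrier, ShipDate, WCity} → lossless.

Decomposition 3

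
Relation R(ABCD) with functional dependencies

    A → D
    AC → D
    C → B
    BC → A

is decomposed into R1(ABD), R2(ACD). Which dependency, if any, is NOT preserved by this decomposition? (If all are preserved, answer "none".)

Check C → B: no single fragment contains all of {BC}, and the restricted closure of {C} across the fragments never reaches {B}.
A → D is preserved.
AC → D is preserved.
BC → A is preserved.

C → B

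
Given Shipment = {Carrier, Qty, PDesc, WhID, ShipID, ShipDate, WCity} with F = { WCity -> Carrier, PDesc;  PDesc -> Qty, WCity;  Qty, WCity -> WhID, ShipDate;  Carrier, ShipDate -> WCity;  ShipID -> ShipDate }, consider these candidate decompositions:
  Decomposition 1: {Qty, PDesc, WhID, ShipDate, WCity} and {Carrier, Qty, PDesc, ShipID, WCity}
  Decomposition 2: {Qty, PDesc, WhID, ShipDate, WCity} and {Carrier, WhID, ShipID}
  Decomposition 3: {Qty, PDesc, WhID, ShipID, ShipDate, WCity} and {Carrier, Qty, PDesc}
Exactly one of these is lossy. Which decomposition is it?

Decomposition 1: common = {Qty, PDesc, WCity}, closure = {Carrier, Qty, PDesc, WhID, ShipDate, WCity} → lossless.
Decomposition 2: common = {WhID}, closure = {WhID} → lossy.
Decomposition 3: common = {Qty, PDesc}, closure = {Carrier, Qty, PDesc, WhID, ShipDate, WCity} → lossless.

Decomposition 2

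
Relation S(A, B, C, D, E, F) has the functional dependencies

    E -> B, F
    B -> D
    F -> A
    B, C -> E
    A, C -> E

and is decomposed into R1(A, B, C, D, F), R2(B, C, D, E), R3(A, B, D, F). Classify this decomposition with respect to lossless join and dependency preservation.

Lossless test (chase): Rows 1 and 2 agree on B, C; apply B, C→E and equate their E entries. Rows 1 and 2 agree on E; apply E→B, F and equate their B, F entries. Rows 1 and 2 agree on F; apply F→A and equate their A entries. Row 1 is now all distinguished symbols — the join is lossless.
Dependency preservation: the restricted closure of {E} across the fragments never reaches {B, F}, so E → B, F cannot be enforced without a join — not preserved.

lossless but not dependency-preserving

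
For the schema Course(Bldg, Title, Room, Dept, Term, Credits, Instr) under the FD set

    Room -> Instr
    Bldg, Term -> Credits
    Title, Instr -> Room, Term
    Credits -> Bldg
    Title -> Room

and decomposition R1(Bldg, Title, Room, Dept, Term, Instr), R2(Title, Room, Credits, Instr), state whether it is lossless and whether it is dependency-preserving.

Lossless test: (Title, Room, Instr)⁺ = {Title, Room, Term, Instr}, which is a superkey of neither fragment — lossy.
Dependency preservation: the restricted closure of {Bldg, Term} across the fragments never reaches {Credits}, so Bldg, Term → Credits cannot be enforced without a join — not preserved.

lossy and not dependency-preserving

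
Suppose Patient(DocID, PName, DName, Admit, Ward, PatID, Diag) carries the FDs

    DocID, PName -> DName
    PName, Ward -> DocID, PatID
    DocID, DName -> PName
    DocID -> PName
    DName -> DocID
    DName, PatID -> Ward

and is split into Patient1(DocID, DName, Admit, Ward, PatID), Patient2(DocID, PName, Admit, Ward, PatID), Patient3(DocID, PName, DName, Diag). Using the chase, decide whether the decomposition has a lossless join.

Chase test. Columns are DocID, PName, DName, Admit, Ward, PatID, Diag; row i has aⱼ where attribute j ∈ Patienti, else bᵢⱼ.
Initial tableau (one row per fragment):
  row 1: a1 b12 a3 a4 a5 a6 b17
  row 2: a1 a2 b23 a4 a5 a6 b27
  row 3: a1 a2 a3 b34 b35 b36 a7
Rows 2 and 3 agree on DocID, PName; apply DocID, PName→DName and equate their DName entries.
Rows 1 and 2 agree on DocID, DName; apply DocID, DName→PName and equate their PName entries.
No row becomes fully distinguished — the join is lossy.

No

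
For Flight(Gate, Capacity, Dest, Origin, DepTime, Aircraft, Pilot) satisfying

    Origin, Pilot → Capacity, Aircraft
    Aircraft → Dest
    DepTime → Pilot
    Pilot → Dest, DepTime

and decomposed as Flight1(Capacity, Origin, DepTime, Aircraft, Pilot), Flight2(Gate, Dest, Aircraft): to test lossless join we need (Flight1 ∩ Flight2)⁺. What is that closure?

Flight1 ∩ Flight2 = {Aircraft}.
Aircraft → Dest applies, adding Dest
Closure: {Dest, Aircraft}.

Dest, Aircraft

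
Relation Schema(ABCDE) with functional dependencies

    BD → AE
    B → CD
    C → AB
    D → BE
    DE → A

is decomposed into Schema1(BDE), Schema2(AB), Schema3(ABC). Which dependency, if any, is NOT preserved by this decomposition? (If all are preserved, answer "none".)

none

BD → AE: restricted closure across fragments reaches AE.
B → CD: restricted closure across fragments reaches CD.
C → AB lies within Schema3.
D → BE lies within Schema1.
DE → A: restricted closure across fragments reaches A.
Every dependency is enforceable on the fragments, so the decomposition is dependency-preserving.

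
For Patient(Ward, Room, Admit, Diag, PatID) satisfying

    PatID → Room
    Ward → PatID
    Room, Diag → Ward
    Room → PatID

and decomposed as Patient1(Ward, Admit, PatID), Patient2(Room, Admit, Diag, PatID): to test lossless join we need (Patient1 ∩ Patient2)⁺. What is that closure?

Room, Admit, PatID

Patient1 ∩ Patient2 = {Admit, PatID}.
PatID → Room applies, adding Room
Closure: {Room, Admit, PatID}.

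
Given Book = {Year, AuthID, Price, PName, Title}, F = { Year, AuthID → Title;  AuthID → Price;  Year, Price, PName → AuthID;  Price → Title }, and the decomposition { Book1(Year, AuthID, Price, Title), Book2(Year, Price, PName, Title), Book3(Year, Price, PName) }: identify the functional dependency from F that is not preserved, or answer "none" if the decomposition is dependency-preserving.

Year, Price, PName → AuthID

Check Year, Price, PName → AuthID: no single fragment contains all of {Year, AuthID, Price, PName}, and the restricted closure of {Year, Price, PName} across the fragments never reaches {AuthID}.
Year, AuthID → Title is preserved.
AuthID → Price is preserved.
Price → Title is preserved.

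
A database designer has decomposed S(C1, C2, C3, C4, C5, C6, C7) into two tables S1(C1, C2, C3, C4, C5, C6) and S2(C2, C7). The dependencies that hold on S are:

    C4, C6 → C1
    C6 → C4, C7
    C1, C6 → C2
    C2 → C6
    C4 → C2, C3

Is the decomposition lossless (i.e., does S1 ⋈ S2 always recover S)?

Common attributes: S1 ∩ S2 = {C2}.
Closure of {C2}: C2 → C6 applies, adding C6; C6 → C4, C7 applies, adding C4, C7; C4 → C2, C3 applies, adding C3; C4, C6 → C1 applies, adding C1. So (C2)⁺ = {C1, C2, C3, C4, C6, C7}.
This closure contains every attribute of S2, so S1 ∩ S2 → S2. The join is lossless.

Yes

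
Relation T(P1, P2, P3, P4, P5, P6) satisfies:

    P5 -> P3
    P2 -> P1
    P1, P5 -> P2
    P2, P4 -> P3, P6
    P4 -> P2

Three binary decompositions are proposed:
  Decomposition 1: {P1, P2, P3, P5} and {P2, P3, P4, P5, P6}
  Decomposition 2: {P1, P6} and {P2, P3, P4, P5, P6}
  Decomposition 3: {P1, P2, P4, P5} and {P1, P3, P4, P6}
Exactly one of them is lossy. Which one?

Decomposition 1: common = {P2, P3, P5}, closure = {P1, P2, P3, P5} → lossless.
Decomposition 2: common = {P6}, closure = {P6} → lossy.
Decomposition 3: common = {P1, P4}, closure = {P1, P2, P3, P4, P6} → lossless.

Decomposition 2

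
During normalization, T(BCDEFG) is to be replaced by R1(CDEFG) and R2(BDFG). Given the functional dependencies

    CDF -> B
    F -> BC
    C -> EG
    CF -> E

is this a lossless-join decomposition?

Common attributes: R1 ∩ R2 = {DFG}.
Closure of {DFG}: F → BC applies, adding BC; C → EG applies, adding E. So (DFG)⁺ = {BCDEFG}.
This closure contains every attribute of R1, so R1 ∩ R2 → R1. The join is lossless.

Yes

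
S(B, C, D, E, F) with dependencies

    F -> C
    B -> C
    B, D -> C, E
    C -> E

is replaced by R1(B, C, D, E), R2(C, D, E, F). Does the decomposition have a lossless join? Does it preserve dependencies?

Lossless test: (C, D, E)⁺ = {C, D, E}, which is a superkey of neither fragment — lossy.
Dependency preservation: every FD's attributes lie within a single fragment, so each can be enforced locally — preserved.

lossy but dependency-preserving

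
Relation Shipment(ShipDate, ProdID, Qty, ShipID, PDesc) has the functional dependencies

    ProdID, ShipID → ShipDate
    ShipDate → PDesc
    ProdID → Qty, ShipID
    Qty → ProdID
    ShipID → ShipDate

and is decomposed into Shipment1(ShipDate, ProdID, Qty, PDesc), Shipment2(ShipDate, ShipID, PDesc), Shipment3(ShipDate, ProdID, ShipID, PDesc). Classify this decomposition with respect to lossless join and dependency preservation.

Lossless test (chase): Rows 1 and 3 agree on ProdID; apply ProdID→Qty, ShipID and equate their Qty, ShipID entries. Row 1 is now all distinguished symbols — the join is lossless.
Dependency preservation: ProdID → Qty, ShipID is not contained in any single fragment, but the restricted closure of its left-hand side across the fragments still reaches the right-hand side; the remaining FDs each lie inside some fragment. All dependencies are preserved.

lossless and dependency-preserving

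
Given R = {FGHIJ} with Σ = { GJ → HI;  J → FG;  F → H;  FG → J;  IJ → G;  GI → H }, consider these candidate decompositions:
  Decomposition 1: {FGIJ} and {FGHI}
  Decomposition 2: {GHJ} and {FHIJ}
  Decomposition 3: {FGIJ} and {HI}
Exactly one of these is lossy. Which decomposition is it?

Decomposition 3

Decomposition 1: common = {FGI}, closure = {FGHIJ} → lossless.
Decomposition 2: common = {HJ}, closure = {FGHIJ} → lossless.
Decomposition 3: common = {I}, closure = {I} → lossy.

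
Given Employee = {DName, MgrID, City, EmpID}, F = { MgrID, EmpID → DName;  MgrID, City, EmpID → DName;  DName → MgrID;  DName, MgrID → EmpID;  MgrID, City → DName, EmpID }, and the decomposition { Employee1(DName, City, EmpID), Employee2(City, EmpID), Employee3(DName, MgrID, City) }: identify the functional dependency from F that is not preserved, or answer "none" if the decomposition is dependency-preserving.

MgrID, EmpID → DName

Check MgrID, EmpID → DName: no single fragment contains all of {DName, MgrID, EmpID}, and the restricted closure of {MgrID, EmpID} across the fragments never reaches {DName}.
MgrID, City, EmpID → DName is preserved.
DName → MgrID is preserved.
DName, MgrID → EmpID is preserved.
MgrID, City → DName, EmpID is preserved.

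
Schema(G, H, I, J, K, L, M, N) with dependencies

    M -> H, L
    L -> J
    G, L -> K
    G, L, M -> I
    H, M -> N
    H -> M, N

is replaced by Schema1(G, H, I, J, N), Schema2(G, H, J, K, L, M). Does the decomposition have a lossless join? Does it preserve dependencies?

Lossless test: (G, H, J)⁺ = {G, H, I, J, K, L, M, N}, which contains all of one fragment — lossless.
Dependency preservation: G, L, M → I; H, M → N; H → M, N are not contained in any single fragment, but the restricted closure of each left-hand side across the fragments still reaches the right-hand side; the remaining FDs each lie inside some fragment. All dependencies are preserved.

lossless and dependency-preserving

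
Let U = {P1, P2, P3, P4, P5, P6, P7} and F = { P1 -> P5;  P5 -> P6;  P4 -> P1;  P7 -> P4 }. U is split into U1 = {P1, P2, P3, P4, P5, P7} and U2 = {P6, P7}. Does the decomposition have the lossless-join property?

Common attributes: U1 ∩ U2 = {P7}.
Closure of {P7}: P7 → P4 applies, adding P4; P4 → P1 applies, adding P1; P1 → P5 applies, adding P5; P5 → P6 applies, adding P6. So (P7)⁺ = {P1, P4, P5, P6, P7}.
This closure contains every attribute of U2, so U1 ∩ U2 → U2. The join is lossless.

Yes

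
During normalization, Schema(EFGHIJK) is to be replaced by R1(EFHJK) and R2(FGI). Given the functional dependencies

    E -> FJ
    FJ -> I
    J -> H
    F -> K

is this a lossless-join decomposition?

Common attributes: R1 ∩ R2 = {F}.
Closure of {F}: F → K applies, adding K. So (F)⁺ = {FK}.
The closure contains neither all of R1 = {EFHJK} nor all of R2 = {FGI}, so the common attributes are not a superkey of either fragment. The join is lossy.

No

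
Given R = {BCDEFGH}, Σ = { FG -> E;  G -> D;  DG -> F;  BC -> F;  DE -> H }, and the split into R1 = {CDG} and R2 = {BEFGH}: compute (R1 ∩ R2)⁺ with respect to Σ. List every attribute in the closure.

R1 ∩ R2 = {G}.
G → D applies, adding D
DG → F applies, adding F
FG → E applies, adding E
DE → H applies, adding H
Closure: {DEFGH}.

DEFGH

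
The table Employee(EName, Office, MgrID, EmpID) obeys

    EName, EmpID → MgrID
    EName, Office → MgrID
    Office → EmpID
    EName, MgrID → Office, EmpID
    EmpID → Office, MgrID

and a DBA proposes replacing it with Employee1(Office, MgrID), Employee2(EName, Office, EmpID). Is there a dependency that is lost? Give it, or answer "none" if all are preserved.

EName, MgrID → Office, EmpID

Check EName, MgrID → Office, EmpID: no single fragment contains all of {EName, Office, MgrID, EmpID}, and the restricted closure of {EName, MgrID} across the fragments never reaches {Office, EmpID}.
EName, EmpID → MgrID is preserved.
EName, Office → MgrID is preserved.
Office → EmpID is preserved.
EmpID → Office, MgrID is preserved.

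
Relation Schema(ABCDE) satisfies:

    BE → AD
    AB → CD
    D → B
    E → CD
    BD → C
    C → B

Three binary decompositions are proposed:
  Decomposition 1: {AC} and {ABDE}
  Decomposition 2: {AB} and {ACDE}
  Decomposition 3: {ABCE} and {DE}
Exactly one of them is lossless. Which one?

Decomposition 3

Decomposition 1: common = {A}, closure = {A} → lossy.
Decomposition 2: common = {A}, closure = {A} → lossy.
Decomposition 3: common = {E}, closure = {ABCDE} → lossless.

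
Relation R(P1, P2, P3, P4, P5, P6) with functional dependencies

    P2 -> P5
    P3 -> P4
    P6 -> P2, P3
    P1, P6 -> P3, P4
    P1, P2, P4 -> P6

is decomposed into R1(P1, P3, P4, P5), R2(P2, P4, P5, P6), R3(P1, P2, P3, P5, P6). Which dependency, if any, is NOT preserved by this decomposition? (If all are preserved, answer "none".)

P1, P2, P4 -> P6

Check P1, P2, P4 → P6: no single fragment contains all of {P1, P2, P4, P6}, and the restricted closure of {P1, P2, P4} across the fragments never reaches {P6}.
P2 → P5 is preserved.
P3 → P4 is preserved.
P6 → P2, P3 is preserved.
P1, P6 → P3, P4 is preserved.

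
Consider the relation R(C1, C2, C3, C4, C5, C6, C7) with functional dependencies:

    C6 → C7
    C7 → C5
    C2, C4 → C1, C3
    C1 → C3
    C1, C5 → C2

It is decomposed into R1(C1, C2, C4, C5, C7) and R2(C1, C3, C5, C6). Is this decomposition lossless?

No

Common attributes: R1 ∩ R2 = {C1, C5}.
Closure of {C1, C5}: C1 → C3 applies, adding C3; C1, C5 → C2 applies, adding C2. So (C1, C5)⁺ = {C1, C2, C3, C5}.
The closure contains neither all of R1 = {C1, C2, C4, C5, C7} nor all of R2 = {C1, C3, C5, C6}, so the common attributes are not a superkey of either fragment. The join is lossy.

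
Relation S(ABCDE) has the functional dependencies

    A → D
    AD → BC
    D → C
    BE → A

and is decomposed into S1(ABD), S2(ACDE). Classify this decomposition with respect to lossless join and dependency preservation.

lossless but not dependency-preserving

Lossless test: (AD)⁺ = {ABCD}, which contains all of one fragment — lossless.
Dependency preservation: the restricted closure of {BE} across the fragments never reaches {A}, so BE → A cannot be enforced without a join — not preserved.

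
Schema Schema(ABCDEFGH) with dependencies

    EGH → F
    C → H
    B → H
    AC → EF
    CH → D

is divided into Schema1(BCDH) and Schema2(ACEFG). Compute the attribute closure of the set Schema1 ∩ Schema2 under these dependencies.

Schema1 ∩ Schema2 = {C}.
C → H applies, adding H
CH → D applies, adding D
Closure: {CDH}.

CDH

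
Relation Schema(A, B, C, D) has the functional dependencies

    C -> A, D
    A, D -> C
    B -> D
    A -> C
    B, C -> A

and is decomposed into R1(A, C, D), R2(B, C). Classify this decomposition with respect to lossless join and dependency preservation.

Lossless test: (C)⁺ = {A, C, D}, which contains all of one fragment — lossless.
Dependency preservation: the restricted closure of {B} across the fragments never reaches {D}, so B → D cannot be enforced without a join — not preserved.

lossless but not dependency-preserving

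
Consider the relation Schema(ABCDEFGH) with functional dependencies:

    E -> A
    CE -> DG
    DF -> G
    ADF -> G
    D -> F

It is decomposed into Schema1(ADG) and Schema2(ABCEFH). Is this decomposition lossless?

Common attributes: Schema1 ∩ Schema2 = {A}.
No dependency enlarges {A}, so (A)⁺ = {A}.
The closure contains neither all of Schema1 = {ADG} nor all of Schema2 = {ABCEFH}, so the common attributes are not a superkey of either fragment. The join is lossy.

No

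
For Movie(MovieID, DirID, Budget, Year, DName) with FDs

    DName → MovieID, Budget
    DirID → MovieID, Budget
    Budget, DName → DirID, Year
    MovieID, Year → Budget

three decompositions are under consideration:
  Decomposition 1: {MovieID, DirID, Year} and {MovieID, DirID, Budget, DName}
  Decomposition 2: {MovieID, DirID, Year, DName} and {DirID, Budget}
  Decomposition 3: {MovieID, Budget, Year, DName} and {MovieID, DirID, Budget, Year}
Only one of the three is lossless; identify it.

Decomposition 1: common = {MovieID, DirID}, closure = {MovieID, DirID, Budget} → lossy.
Decomposition 2: common = {DirID}, closure = {MovieID, DirID, Budget} → lossless.
Decomposition 3: common = {MovieID, Budget, Year}, closure = {MovieID, Budget, Year} → lossy.

Decomposition 2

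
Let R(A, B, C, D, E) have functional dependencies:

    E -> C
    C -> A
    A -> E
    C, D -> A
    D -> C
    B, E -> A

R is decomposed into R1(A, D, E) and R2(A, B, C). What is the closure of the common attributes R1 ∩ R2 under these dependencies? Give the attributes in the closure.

A, C, E

R1 ∩ R2 = {A}.
A → E applies, adding E
E → C applies, adding C
Closure: {A, C, E}.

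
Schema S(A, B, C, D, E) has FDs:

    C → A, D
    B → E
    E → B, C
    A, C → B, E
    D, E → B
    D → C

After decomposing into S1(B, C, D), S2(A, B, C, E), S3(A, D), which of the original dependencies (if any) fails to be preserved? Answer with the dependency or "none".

C → A, D: restricted closure across fragments reaches A, D.
B → E lies within S2.
E → B, C lies within S2.
A, C → B, E lies within S2.
D, E → B: restricted closure across fragments reaches B.
D → C lies within S1.
Every dependency is enforceable on the fragments, so the decomposition is dependency-preserving.

none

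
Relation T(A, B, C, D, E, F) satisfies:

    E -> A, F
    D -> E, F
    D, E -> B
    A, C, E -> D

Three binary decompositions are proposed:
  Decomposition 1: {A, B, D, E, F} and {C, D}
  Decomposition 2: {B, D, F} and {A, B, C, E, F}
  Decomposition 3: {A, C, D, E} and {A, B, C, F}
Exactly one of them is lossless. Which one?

Decomposition 1: common = {D}, closure = {A, B, D, E, F} → lossless.
Decomposition 2: common = {B, F}, closure = {B, F} → lossy.
Decomposition 3: common = {A, C}, closure = {A, C} → lossy.

Decomposition 1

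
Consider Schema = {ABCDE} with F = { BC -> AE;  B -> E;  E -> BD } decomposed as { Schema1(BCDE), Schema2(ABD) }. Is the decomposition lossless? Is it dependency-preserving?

Lossless test: (BD)⁺ = {BDE}, which is a superkey of neither fragment — lossy.
Dependency preservation: the restricted closure of {BC} across the fragments never reaches {AE}, so BC → AE cannot be enforced without a join — not preserved.

lossy and not dependency-preserving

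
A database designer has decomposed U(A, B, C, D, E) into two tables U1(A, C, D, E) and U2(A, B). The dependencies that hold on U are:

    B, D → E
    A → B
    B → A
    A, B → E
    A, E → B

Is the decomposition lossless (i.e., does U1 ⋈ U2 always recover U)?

Common attributes: U1 ∩ U2 = {A}.
Closure of {A}: A → B applies, adding B; A, B → E applies, adding E. So (A)⁺ = {A, B, E}.
This closure contains every attribute of U2, so U1 ∩ U2 → U2. The join is lossless.

Yes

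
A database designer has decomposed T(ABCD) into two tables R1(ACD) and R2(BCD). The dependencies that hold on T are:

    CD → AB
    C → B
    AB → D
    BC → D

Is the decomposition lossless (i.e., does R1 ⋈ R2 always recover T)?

Yes

Common attributes: R1 ∩ R2 = {CD}.
Closure of {CD}: CD → AB applies, adding AB. So (CD)⁺ = {ABCD}.
This closure contains every attribute of R1, so R1 ∩ R2 → R1. The join is lossless.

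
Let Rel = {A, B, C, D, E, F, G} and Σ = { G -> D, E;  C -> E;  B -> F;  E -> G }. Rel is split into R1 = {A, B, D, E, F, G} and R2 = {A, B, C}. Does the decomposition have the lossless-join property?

Common attributes: R1 ∩ R2 = {A, B}.
Closure of {A, B}: B → F applies, adding F. So (A, B)⁺ = {A, B, F}.
The closure contains neither all of R1 = {A, B, D, E, F, G} nor all of R2 = {A, B, C}, so the common attributes are not a superkey of either fragment. The join is lossy.

No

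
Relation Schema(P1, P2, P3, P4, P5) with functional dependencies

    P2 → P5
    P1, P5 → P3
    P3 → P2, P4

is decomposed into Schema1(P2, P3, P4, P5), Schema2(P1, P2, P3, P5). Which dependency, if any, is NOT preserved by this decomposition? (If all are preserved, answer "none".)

none

P2 → P5 lies within Schema1.
P1, P5 → P3 lies within Schema2.
P3 → P2, P4 lies within Schema1.
Every dependency is enforceable on the fragments, so the decomposition is dependency-preserving.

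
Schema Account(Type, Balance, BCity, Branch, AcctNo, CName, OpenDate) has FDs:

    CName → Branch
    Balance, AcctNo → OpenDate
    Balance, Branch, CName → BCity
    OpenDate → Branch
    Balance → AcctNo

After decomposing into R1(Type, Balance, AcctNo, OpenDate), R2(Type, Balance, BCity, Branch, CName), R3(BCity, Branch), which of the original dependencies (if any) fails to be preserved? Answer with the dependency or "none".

OpenDate → Branch

Check OpenDate → Branch: no single fragment contains all of {Branch, OpenDate}, and the restricted closure of {OpenDate} across the fragments never reaches {Branch}.
CName → Branch is preserved.
Balance, AcctNo → OpenDate is preserved.
Balance, Branch, CName → BCity is preserved.
Balance → AcctNo is preserved.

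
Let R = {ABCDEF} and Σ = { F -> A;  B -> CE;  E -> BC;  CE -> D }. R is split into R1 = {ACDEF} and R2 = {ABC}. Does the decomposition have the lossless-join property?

No

Common attributes: R1 ∩ R2 = {AC}.
No dependency enlarges {AC}, so (AC)⁺ = {AC}.
The closure contains neither all of R1 = {ACDEF} nor all of R2 = {ABC}, so the common attributes are not a superkey of either fragment. The join is lossy.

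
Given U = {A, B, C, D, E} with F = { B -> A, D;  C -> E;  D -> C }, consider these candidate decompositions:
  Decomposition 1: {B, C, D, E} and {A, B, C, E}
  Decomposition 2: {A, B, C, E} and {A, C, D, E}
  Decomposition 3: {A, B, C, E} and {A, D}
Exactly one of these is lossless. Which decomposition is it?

Decomposition 1: common = {B, C, E}, closure = {A, B, C, D, E} → lossless.
Decomposition 2: common = {A, C, E}, closure = {A, C, E} → lossy.
Decomposition 3: common = {A}, closure = {A} → lossy.

Decomposition 1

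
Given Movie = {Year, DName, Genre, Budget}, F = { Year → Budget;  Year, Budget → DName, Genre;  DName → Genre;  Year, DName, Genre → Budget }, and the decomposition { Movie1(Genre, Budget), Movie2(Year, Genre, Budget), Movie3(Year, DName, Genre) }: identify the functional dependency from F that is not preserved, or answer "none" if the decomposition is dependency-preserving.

Year → Budget lies within Movie2.
Year, Budget → DName, Genre: restricted closure across fragments reaches DName, Genre.
DName → Genre lies within Movie3.
Year, DName, Genre → Budget: restricted closure across fragments reaches Budget.
Every dependency is enforceable on the fragments, so the decomposition is dependency-preserving.

none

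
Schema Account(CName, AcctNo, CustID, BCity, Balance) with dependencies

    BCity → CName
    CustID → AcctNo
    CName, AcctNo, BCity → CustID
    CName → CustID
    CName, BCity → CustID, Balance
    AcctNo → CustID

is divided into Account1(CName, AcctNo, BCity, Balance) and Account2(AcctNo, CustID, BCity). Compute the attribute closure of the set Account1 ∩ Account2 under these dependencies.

Account1 ∩ Account2 = {AcctNo, BCity}.
BCity → CName applies, adding CName
CName, AcctNo, BCity → CustID applies, adding CustID
CName, BCity → CustID, Balance applies, adding Balance
Closure: {CName, AcctNo, CustID, BCity, Balance}.

CName, AcctNo, CustID, BCity, Balance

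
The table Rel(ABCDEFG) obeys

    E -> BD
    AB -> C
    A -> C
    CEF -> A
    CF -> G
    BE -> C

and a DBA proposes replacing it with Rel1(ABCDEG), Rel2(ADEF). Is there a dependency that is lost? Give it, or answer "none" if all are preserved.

Check CF → G: no single fragment contains all of {CFG}, and the restricted closure of {CF} across the fragments never reaches {G}.
E → BD is preserved.
AB → C is preserved.
A → C is preserved.
CEF → A is preserved.
BE → C is preserved.

CF -> G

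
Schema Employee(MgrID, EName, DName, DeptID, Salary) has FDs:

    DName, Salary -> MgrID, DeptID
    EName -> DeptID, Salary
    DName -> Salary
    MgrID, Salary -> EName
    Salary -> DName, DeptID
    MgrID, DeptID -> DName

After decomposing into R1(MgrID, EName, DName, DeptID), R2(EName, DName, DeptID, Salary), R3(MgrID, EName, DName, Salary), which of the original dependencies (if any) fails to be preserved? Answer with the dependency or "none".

DName, Salary → MgrID, DeptID: restricted closure across fragments reaches MgrID, DeptID.
EName → DeptID, Salary lies within R2.
DName → Salary lies within R2.
MgrID, Salary → EName lies within R3.
Salary → DName, DeptID lies within R2.
MgrID, DeptID → DName lies within R1.
Every dependency is enforceable on the fragments, so the decomposition is dependency-preserving.

none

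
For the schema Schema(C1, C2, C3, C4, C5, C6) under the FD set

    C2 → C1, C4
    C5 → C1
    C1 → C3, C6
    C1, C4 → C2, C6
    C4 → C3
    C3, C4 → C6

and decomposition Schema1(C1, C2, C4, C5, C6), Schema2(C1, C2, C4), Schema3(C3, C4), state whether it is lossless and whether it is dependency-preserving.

Lossless test (chase): Rows 1 and 2 agree on C1; apply C1→C3, C6 and equate their C3, C6 entries. Rows 1 and 3 agree on C4; apply C4→C3 and equate their C3 entries. Rows 1 and 3 agree on C3, C4; apply C3, C4→C6 and equate their C6 entries. Row 1 is now all distinguished symbols — the join is lossless.
Dependency preservation: the restricted closure of {C1} across the fragments never reaches {C3, C6}, so C1 → C3, C6 cannot be enforced without a join — not preserved.

lossless but not dependency-preserving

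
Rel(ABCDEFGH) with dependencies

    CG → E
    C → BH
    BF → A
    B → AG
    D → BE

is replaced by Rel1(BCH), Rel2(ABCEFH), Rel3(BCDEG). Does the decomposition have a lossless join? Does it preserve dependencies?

lossy but dependency-preserving

Lossless test (chase): Rows 1 and 3 agree on C; apply C→BH and equate their BH entries. Rows 1 and 2 agree on B; apply B→AG and equate their AG entries. Rows 1 and 3 agree on B; apply B→AG and equate their AG entries. Rows 1 and 2 agree on CG; apply CG→E and equate their E entries. No row becomes fully distinguished — the join is lossy.
Dependency preservation: B → AG is not contained in any single fragment, but the restricted closure of its left-hand side across the fragments still reaches the right-hand side; the remaining FDs each lie inside some fragment. All dependencies are preserved.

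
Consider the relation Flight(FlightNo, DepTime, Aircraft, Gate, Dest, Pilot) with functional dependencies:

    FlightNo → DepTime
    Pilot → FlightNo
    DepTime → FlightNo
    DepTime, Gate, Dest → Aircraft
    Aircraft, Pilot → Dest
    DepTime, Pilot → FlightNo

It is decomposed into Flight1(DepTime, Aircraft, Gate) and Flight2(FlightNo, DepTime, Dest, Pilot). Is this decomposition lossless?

No

Common attributes: Flight1 ∩ Flight2 = {DepTime}.
Closure of {DepTime}: DepTime → FlightNo applies, adding FlightNo. So (DepTime)⁺ = {FlightNo, DepTime}.
The closure contains neither all of Flight1 = {DepTime, Aircraft, Gate} nor all of Flight2 = {FlightNo, DepTime, Dest, Pilot}, so the common attributes are not a superkey of either fragment. The join is lossy.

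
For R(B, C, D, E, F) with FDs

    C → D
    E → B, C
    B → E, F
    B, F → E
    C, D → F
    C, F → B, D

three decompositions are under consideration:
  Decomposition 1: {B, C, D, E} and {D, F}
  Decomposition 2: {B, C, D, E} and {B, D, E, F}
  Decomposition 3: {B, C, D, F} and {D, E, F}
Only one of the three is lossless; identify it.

Decomposition 2

Decomposition 1: common = {D}, closure = {D} → lossy.
Decomposition 2: common = {B, D, E}, closure = {B, C, D, E, F} → lossless.
Decomposition 3: common = {D, F}, closure = {D, F} → lossy.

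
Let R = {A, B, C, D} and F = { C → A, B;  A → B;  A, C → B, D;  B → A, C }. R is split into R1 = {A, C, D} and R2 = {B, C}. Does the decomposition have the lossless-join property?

Yes

Common attributes: R1 ∩ R2 = {C}.
Closure of {C}: C → A, B applies, adding A, B; A, C → B, D applies, adding D. So (C)⁺ = {A, B, C, D}.
This closure contains every attribute of R1, so R1 ∩ R2 → R1. The join is lossless.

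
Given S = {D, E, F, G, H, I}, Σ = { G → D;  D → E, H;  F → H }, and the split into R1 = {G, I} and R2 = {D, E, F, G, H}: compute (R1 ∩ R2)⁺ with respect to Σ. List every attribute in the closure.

R1 ∩ R2 = {G}.
G → D applies, adding D
D → E, H applies, adding E, H
Closure: {D, E, G, H}.

D, E, G, H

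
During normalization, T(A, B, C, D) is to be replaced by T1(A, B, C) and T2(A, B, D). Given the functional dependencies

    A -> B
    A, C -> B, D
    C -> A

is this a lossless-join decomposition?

No

Common attributes: T1 ∩ T2 = {A, B}.
No dependency enlarges {A, B}, so (A, B)⁺ = {A, B}.
The closure contains neither all of T1 = {A, B, C} nor all of T2 = {A, B, D}, so the common attributes are not a superkey of either fragment. The join is lossy.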